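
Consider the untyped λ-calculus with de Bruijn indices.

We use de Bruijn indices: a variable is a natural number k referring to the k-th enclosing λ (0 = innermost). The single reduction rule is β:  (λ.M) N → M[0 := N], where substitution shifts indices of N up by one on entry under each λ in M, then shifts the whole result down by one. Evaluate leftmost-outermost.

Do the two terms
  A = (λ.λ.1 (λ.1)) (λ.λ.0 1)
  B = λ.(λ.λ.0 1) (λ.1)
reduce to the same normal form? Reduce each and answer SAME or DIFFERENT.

Answer: SAME — A ⇓ λ.λ.0 (λ.2), B ⇓ λ.λ.0 (λ.2)

Working:
Term A:
  start: (λ.λ.1 (λ.1)) (λ.λ.0 1)
  step 1: λ.(λ.λ.0 1) (λ.1)
  step 2: λ.λ.0 (λ.2)

Term B:
  start: λ.(λ.λ.0 1) (λ.1)
  step 1: λ.λ.0 (λ.2)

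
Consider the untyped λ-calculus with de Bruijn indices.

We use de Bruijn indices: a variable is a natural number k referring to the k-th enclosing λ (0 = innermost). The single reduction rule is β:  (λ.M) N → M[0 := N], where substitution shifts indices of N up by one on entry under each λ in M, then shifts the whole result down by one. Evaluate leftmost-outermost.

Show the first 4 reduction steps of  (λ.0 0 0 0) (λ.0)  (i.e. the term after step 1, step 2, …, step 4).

Answer: after 4 steps: λ.0

Derivation:
  start: (λ.0 0 0 0) (λ.0)
  step 1: (λ.0) (λ.0) (λ.0) (λ.0)
  step 2: (λ.0) (λ.0) (λ.0)
  step 3: (λ.0) (λ.0)
  step 4: λ.0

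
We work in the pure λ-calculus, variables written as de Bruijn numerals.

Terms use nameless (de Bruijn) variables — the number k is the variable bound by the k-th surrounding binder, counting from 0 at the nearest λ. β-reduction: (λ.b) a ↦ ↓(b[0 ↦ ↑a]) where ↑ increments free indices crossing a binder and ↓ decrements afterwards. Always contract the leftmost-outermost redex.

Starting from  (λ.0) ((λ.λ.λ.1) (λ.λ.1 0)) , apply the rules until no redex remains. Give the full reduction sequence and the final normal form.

  start: (λ.0) ((λ.λ.λ.1) (λ.λ.1 0))
  →1  (λ.λ.λ.1) (λ.λ.1 0)
  →2  λ.λ.1

Answer: normal form = λ.λ.1  (in 2 steps)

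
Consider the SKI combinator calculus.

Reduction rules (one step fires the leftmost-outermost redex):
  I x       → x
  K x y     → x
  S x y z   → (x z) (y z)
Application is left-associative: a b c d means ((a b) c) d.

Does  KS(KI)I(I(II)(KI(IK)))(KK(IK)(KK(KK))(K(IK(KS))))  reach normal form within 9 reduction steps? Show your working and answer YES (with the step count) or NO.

  start: KS(KI)I(I(II)(KI(IK)))(KK(IK)(KK(KK))(K(IK(KS))))
  [1] SI(I(II)(KI(IK)))(KK(IK)(KK(KK))(K(IK(KS))))
  [2] I(KK(IK)(KK(KK))(K(IK(KS))))(I(II)(KI(IK))(KK(IK)(KK(KK))(K(IK(KS)))))
  [3] KK(IK)(KK(KK))(K(IK(KS)))(I(II)(KI(IK))(KK(IK)(KK(KK))(K(IK(KS)))))
  [4] K(KK(KK))(K(IK(KS)))(I(II)(KI(IK))(KK(IK)(KK(KK))(K(IK(KS)))))
  [5] KK(KK)(I(II)(KI(IK))(KK(IK)(KK(KK))(K(IK(KS)))))
  [6] K(I(II)(KI(IK))(KK(IK)(KK(KK))(K(IK(KS)))))
  [7] K(II(KI(IK))(KK(IK)(KK(KK))(K(IK(KS)))))
  [8] K(I(KI(IK))(KK(IK)(KK(KK))(K(IK(KS)))))
  [9] K(KI(IK)(KK(IK)(KK(KK))(K(IK(KS)))))

Answer: NO — after 9 steps the term is K(KI(IK)(KK(IK)(KK(KK))(K(IK(KS))))), not yet normal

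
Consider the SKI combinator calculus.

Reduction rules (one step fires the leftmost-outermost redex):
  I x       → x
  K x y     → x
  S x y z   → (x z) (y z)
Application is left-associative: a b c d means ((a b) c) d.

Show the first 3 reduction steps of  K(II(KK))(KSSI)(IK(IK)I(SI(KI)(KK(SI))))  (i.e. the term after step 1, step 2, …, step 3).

  start: K(II(KK))(KSSI)(IK(IK)I(SI(KI)(KK(SI))))
  [1] II(KK)(IK(IK)I(SI(KI)(KK(SI))))
  [2] I(KK)(IK(IK)I(SI(KI)(KK(SI))))
  [3] KK(IK(IK)I(SI(KI)(KK(SI))))

Answer: after 3 steps: KK(IK(IK)I(SI(KI)(KK(SI))))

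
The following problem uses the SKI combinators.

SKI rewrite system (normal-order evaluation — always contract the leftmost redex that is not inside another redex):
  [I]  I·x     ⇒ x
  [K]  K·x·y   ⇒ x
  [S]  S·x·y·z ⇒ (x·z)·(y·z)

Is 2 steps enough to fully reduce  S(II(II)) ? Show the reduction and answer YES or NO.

Answer: NO — after 2 steps the term is S(II), not yet normal

Derivation:
  start: S(II(II))
  [1] S(I(II))
  [2] S(II)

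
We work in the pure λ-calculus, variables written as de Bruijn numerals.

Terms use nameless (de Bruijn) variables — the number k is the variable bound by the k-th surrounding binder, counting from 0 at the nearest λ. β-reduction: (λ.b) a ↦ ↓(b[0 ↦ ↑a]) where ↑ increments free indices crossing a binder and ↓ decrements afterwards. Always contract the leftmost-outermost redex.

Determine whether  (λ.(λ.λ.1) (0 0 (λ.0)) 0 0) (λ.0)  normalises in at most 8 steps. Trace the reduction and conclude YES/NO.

Answer: YES — reaches normal form λ.0 in 6 ≤ 8 steps

Reduction:
  start: (λ.(λ.λ.1) (0 0 (λ.0)) 0 0) (λ.0)
  →1  (λ.λ.1) ((λ.0) (λ.0) (λ.0)) (λ.0) (λ.0)
  →2  (λ.(λ.0) (λ.0) (λ.0)) (λ.0) (λ.0)
  →3  (λ.0) (λ.0) (λ.0) (λ.0)
  →4  (λ.0) (λ.0) (λ.0)
  →5  (λ.0) (λ.0)
  →6  λ.0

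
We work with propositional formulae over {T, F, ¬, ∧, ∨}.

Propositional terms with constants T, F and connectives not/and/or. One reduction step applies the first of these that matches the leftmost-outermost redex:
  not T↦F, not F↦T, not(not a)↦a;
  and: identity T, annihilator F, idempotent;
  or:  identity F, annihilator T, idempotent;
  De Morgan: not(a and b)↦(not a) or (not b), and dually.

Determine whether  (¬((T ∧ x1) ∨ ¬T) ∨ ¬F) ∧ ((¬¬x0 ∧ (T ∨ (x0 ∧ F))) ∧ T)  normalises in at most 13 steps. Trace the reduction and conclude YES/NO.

  start: (¬((T ∧ x1) ∨ ¬T) ∨ ¬F) ∧ ((¬¬x0 ∧ (T ∨ (x0 ∧ F))) ∧ T)
  [1] ((¬(T ∧ x1) ∧ ¬¬T) ∨ ¬F) ∧ ((¬¬x0 ∧ (T ∨ (x0 ∧ F))) ∧ T)
  [2] (((¬T ∨ ¬x1) ∧ ¬¬T) ∨ ¬F) ∧ ((¬¬x0 ∧ (T ∨ (x0 ∧ F))) ∧ T)
  [3] (((F ∨ ¬x1) ∧ ¬¬T) ∨ ¬F) ∧ ((¬¬x0 ∧ (T ∨ (x0 ∧ F))) ∧ T)
  [4] ((¬x1 ∧ ¬¬T) ∨ ¬F) ∧ ((¬¬x0 ∧ (T ∨ (x0 ∧ F))) ∧ T)
  [5] ((¬x1 ∧ T) ∨ ¬F) ∧ ((¬¬x0 ∧ (T ∨ (x0 ∧ F))) ∧ T)
  [6] (¬x1 ∨ ¬F) ∧ ((¬¬x0 ∧ (T ∨ (x0 ∧ F))) ∧ T)
  [7] (¬x1 ∨ T) ∧ ((¬¬x0 ∧ (T ∨ (x0 ∧ F))) ∧ T)
  [8] T ∧ ((¬¬x0 ∧ (T ∨ (x0 ∧ F))) ∧ T)
  [9] (¬¬x0 ∧ (T ∨ (x0 ∧ F))) ∧ T
  [10] ¬¬x0 ∧ (T ∨ (x0 ∧ F))
  [11] x0 ∧ (T ∨ (x0 ∧ F))
  [12] x0 ∧ T
  [13] x0

Answer: YES — reaches normal form x0 in 13 ≤ 13 steps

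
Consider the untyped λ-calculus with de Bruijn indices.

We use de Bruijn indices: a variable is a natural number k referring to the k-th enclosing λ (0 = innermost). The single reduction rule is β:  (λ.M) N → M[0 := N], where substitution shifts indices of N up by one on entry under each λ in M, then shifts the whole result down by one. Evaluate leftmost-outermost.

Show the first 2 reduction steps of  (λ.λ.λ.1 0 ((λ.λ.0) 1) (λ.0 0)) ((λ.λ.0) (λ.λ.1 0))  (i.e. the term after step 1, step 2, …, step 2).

Answer: after 2 steps: λ.λ.1 0 (λ.0) (λ.0 0)

Reduction:
  start: (λ.λ.λ.1 0 ((λ.λ.0) 1) (λ.0 0)) ((λ.λ.0) (λ.λ.1 0))
  →1  λ.λ.1 0 ((λ.λ.0) 1) (λ.0 0)
  →2  λ.λ.1 0 (λ.0) (λ.0 0)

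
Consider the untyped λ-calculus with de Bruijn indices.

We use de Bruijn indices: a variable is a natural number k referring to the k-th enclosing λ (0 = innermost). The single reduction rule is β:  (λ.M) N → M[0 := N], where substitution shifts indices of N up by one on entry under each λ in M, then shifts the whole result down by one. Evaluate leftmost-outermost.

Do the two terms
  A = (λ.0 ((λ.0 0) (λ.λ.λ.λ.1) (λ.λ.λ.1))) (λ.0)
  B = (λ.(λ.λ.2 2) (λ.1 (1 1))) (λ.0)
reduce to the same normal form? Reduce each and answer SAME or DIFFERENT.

Term A:
  start: (λ.0 ((λ.0 0) (λ.λ.λ.λ.1) (λ.λ.λ.1))) (λ.0)
  step 1: (λ.0) ((λ.0 0) (λ.λ.λ.λ.1) (λ.λ.λ.1))
  step 2: (λ.0 0) (λ.λ.λ.λ.1) (λ.λ.λ.1)
  step 3: (λ.λ.λ.λ.1) (λ.λ.λ.λ.1) (λ.λ.λ.1)
  step 4: (λ.λ.λ.1) (λ.λ.λ.1)
  step 5: λ.λ.1

Term B:
  start: (λ.(λ.λ.2 2) (λ.1 (1 1))) (λ.0)
  step 1: (λ.λ.(λ.0) (λ.0)) (λ.(λ.0) ((λ.0) (λ.0)))
  step 2: λ.(λ.0) (λ.0)
  step 3: λ.λ.0

Answer: DIFFERENT — A ⇓ λ.λ.1, B ⇓ λ.λ.0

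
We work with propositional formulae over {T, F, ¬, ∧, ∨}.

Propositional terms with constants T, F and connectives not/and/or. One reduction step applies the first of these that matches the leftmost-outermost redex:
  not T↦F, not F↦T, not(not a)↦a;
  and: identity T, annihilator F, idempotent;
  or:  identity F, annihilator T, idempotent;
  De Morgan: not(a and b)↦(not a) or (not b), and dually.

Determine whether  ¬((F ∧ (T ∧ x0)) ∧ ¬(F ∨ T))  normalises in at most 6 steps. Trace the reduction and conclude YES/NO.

Answer: YES — reaches normal form T in 5 ≤ 6 steps

Reduction:
  start: ¬((F ∧ (T ∧ x0)) ∧ ¬(F ∨ T))
  step 1: ¬(F ∧ (T ∧ x0)) ∨ ¬¬(F ∨ T)
  step 2: (¬F ∨ ¬(T ∧ x0)) ∨ ¬¬(F ∨ T)
  step 3: (T ∨ ¬(T ∧ x0)) ∨ ¬¬(F ∨ T)
  step 4: T ∨ ¬¬(F ∨ T)
  step 5: T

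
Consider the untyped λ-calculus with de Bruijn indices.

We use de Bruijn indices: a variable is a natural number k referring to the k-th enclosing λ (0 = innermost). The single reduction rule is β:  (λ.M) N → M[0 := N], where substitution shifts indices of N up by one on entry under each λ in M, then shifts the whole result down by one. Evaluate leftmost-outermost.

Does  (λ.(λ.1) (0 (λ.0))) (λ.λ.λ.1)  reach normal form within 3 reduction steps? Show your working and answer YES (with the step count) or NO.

  start: (λ.(λ.1) (0 (λ.0))) (λ.λ.λ.1)
  [1] (λ.λ.λ.λ.1) ((λ.λ.λ.1) (λ.0))
  [2] λ.λ.λ.1

Answer: YES — reaches normal form λ.λ.λ.1 in 2 ≤ 3 steps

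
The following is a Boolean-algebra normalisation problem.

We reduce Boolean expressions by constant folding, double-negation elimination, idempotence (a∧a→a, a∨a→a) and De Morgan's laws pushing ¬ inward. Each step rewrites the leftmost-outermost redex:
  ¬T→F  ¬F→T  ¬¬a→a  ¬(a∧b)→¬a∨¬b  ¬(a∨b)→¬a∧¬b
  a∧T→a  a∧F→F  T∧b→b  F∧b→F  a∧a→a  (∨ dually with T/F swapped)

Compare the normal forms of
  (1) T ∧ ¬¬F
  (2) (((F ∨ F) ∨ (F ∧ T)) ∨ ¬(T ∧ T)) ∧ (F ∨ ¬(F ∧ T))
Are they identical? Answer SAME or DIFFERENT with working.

Answer: SAME — A ⇓ F, B ⇓ F

Reduction:
Term A:
  start: T ∧ ¬¬F
  →1  ¬¬F
  →2  F

Term B:
  start: (((F ∨ F) ∨ (F ∧ T)) ∨ ¬(T ∧ T)) ∧ (F ∨ ¬(F ∧ T))
  →1  ((F ∨ (F ∧ T)) ∨ ¬(T ∧ T)) ∧ (F ∨ ¬(F ∧ T))
  →2  ((F ∧ T) ∨ ¬(T ∧ T)) ∧ (F ∨ ¬(F ∧ T))
  →3  (F ∨ ¬(T ∧ T)) ∧ (F ∨ ¬(F ∧ T))
  →4  ¬(T ∧ T) ∧ (F ∨ ¬(F ∧ T))
  →5  (¬T ∨ ¬T) ∧ (F ∨ ¬(F ∧ T))
  →6  ¬T ∧ (F ∨ ¬(F ∧ T))
  →7  F ∧ (F ∨ ¬(F ∧ T))
  →8  F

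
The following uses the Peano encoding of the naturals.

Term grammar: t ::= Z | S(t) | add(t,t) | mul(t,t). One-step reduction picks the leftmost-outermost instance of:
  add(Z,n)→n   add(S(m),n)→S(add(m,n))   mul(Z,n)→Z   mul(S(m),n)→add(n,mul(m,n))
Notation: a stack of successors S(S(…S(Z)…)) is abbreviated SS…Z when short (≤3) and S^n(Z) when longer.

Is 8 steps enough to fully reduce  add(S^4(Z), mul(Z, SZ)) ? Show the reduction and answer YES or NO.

Answer: YES — reaches normal form S^4(Z) in 6 ≤ 8 steps

Working:
  start: add(S^4(Z), mul(Z, SZ))
  step 1: S(add(SSSZ, mul(Z, SZ)))
  step 2: S(S(add(SSZ, mul(Z, SZ))))
  step 3: S(S(S(add(SZ, mul(Z, SZ)))))
  step 4: S(S(S(S(add(Z, mul(Z, SZ))))))
  step 5: S(S(S(S(mul(Z, SZ)))))
  step 6: S^4(Z)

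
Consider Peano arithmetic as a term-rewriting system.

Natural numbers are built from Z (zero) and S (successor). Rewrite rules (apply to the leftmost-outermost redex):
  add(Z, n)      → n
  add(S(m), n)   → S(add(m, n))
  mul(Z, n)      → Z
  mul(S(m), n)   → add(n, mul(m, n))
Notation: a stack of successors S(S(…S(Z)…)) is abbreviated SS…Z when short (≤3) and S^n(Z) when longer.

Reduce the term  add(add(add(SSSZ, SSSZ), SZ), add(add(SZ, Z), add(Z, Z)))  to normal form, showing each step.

Answer: normal form = S^8(Z)  (in 24 steps)

Reduction:
  start: add(add(add(SSSZ, SSSZ), SZ), add(add(SZ, Z), add(Z, Z)))
  step 1: add(add(S(add(SSZ, SSSZ)), SZ), add(add(SZ, Z), add(Z, Z)))
  step 2: add(S(add(add(SSZ, SSSZ), SZ)), add(add(SZ, Z), add(Z, Z)))
  step 3: S(add(add(add(SSZ, SSSZ), SZ), add(add(SZ, Z), add(Z, Z))))
  step 4: S(add(add(S(add(SZ, SSSZ)), SZ), add(add(SZ, Z), add(Z, Z))))
  step 5: S(add(S(add(add(SZ, SSSZ), SZ)), add(add(SZ, Z), add(Z, Z))))
  step 6: S(S(add(add(add(SZ, SSSZ), SZ), add(add(SZ, Z), add(Z, Z)))))
  step 7: S(S(add(add(S(add(Z, SSSZ)), SZ), add(add(SZ, Z), add(Z, Z)))))
  step 8: S(S(add(S(add(add(Z, SSSZ), SZ)), add(add(SZ, Z), add(Z, Z)))))
  step 9: S(S(S(add(add(add(Z, SSSZ), SZ), add(add(SZ, Z), add(Z, Z))))))
  step 10: S(S(S(add(add(SSSZ, SZ), add(add(SZ, Z), add(Z, Z))))))
  step 11: S(S(S(add(S(add(SSZ, SZ)), add(add(SZ, Z), add(Z, Z))))))
  step 12: S(S(S(S(add(add(SSZ, SZ), add(add(SZ, Z), add(Z, Z)))))))
  step 13: S(S(S(S(add(S(add(SZ, SZ)), add(add(SZ, Z), add(Z, Z)))))))
  step 14: S(S(S(S(S(add(add(SZ, SZ), add(add(SZ, Z), add(Z, Z))))))))
  step 15: S(S(S(S(S(add(S(add(Z, SZ)), add(add(SZ, Z), add(Z, Z))))))))
  step 16: S(S(S(S(S(S(add(add(Z, SZ), add(add(SZ, Z), add(Z, Z)))))))))
  step 17: S(S(S(S(S(S(add(SZ, add(add(SZ, Z), add(Z, Z)))))))))
  step 18: S(S(S(S(S(S(S(add(Z, add(add(SZ, Z), add(Z, Z))))))))))
  step 19: S(S(S(S(S(S(S(add(add(SZ, Z), add(Z, Z)))))))))
  step 20: S(S(S(S(S(S(S(add(S(add(Z, Z)), add(Z, Z)))))))))
  step 21: S(S(S(S(S(S(S(S(add(add(Z, Z), add(Z, Z))))))))))
  step 22: S(S(S(S(S(S(S(S(add(Z, add(Z, Z))))))))))
  step 23: S(S(S(S(S(S(S(S(add(Z, Z)))))))))
  step 24: S^8(Z)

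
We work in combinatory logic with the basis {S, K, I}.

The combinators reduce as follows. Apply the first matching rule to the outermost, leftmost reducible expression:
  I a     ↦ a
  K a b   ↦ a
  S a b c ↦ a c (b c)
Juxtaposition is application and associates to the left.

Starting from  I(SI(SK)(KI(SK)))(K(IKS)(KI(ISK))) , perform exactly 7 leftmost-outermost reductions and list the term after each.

  start: I(SI(SK)(KI(SK)))(K(IKS)(KI(ISK)))
  [1] SI(SK)(KI(SK))(K(IKS)(KI(ISK)))
  [2] I(KI(SK))(SK(KI(SK)))(K(IKS)(KI(ISK)))
  [3] KI(SK)(SK(KI(SK)))(K(IKS)(KI(ISK)))
  [4] I(SK(KI(SK)))(K(IKS)(KI(ISK)))
  [5] SK(KI(SK))(K(IKS)(KI(ISK)))
  [6] K(K(IKS)(KI(ISK)))(KI(SK)(K(IKS)(KI(ISK))))
  [7] K(IKS)(KI(ISK))

Answer: after 7 steps: K(IKS)(KI(ISK))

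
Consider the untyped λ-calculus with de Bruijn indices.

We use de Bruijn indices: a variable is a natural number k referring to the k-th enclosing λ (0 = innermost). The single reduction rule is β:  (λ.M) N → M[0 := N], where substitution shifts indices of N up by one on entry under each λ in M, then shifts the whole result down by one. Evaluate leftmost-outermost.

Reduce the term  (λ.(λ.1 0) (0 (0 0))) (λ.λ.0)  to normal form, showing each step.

  start: (λ.(λ.1 0) (0 (0 0))) (λ.λ.0)
  [1] (λ.(λ.λ.0) 0) ((λ.λ.0) ((λ.λ.0) (λ.λ.0)))
  [2] (λ.λ.0) ((λ.λ.0) ((λ.λ.0) (λ.λ.0)))
  [3] λ.0

Answer: normal form = λ.0  (in 3 steps)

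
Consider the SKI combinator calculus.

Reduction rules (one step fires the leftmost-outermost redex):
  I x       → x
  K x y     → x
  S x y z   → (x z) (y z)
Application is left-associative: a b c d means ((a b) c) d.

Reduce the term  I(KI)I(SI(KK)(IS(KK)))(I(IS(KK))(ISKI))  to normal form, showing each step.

  start: I(KI)I(SI(KK)(IS(KK)))(I(IS(KK))(ISKI))
  [1] KII(SI(KK)(IS(KK)))(I(IS(KK))(ISKI))
  [2] I(SI(KK)(IS(KK)))(I(IS(KK))(ISKI))
  [3] SI(KK)(IS(KK))(I(IS(KK))(ISKI))
  [4] I(IS(KK))(KK(IS(KK)))(I(IS(KK))(ISKI))
  [5] IS(KK)(KK(IS(KK)))(I(IS(KK))(ISKI))
  [6] S(KK)(KK(IS(KK)))(I(IS(KK))(ISKI))
  [7] KK(I(IS(KK))(ISKI))(KK(IS(KK))(I(IS(KK))(ISKI)))
  [8] K(KK(IS(KK))(I(IS(KK))(ISKI)))
  [9] K(K(I(IS(KK))(ISKI)))
  [10] K(K(IS(KK)(ISKI)))
  [11] K(K(S(KK)(ISKI)))
  [12] K(K(S(KK)(SKI)))

Answer: normal form = K(K(S(KK)(SKI)))  (in 12 steps)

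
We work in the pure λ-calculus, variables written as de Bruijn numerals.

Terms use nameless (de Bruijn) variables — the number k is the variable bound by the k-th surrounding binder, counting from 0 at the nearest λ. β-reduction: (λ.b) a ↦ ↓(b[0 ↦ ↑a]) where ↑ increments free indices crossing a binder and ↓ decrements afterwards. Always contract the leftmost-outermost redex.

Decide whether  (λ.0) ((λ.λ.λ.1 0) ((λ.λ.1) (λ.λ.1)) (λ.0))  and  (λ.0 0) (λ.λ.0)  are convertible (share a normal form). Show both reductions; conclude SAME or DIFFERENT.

Answer: SAME — A ⇓ λ.0, B ⇓ λ.0

Derivation:
Term A:
  start: (λ.0) ((λ.λ.λ.1 0) ((λ.λ.1) (λ.λ.1)) (λ.0))
  step 1: (λ.λ.λ.1 0) ((λ.λ.1) (λ.λ.1)) (λ.0)
  step 2: (λ.λ.1 0) (λ.0)
  step 3: λ.(λ.0) 0
  step 4: λ.0

Term B:
  start: (λ.0 0) (λ.λ.0)
  step 1: (λ.λ.0) (λ.λ.0)
  step 2: λ.0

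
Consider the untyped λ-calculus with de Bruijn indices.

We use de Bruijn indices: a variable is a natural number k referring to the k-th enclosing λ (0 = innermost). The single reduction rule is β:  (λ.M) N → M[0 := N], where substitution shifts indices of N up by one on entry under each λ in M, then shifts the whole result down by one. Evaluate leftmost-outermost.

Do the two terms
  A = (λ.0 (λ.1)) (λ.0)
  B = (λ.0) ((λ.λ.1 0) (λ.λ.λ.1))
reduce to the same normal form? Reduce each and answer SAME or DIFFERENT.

Term A:
  start: (λ.0 (λ.1)) (λ.0)
  [1] (λ.0) (λ.λ.0)
  [2] λ.λ.0

Term B:
  start: (λ.0) ((λ.λ.1 0) (λ.λ.λ.1))
  [1] (λ.λ.1 0) (λ.λ.λ.1)
  [2] λ.(λ.λ.λ.1) 0
  [3] λ.λ.λ.1

Answer: DIFFERENT — A ⇓ λ.λ.0, B ⇓ λ.λ.λ.1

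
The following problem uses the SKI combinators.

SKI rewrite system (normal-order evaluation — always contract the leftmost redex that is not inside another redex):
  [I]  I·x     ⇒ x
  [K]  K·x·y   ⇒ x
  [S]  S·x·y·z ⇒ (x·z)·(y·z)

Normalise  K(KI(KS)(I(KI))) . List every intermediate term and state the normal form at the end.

  start: K(KI(KS)(I(KI)))
  step 1: K(I(I(KI)))
  step 2: K(I(KI))
  step 3: K(KI)

Answer: normal form = K(KI)  (in 3 steps)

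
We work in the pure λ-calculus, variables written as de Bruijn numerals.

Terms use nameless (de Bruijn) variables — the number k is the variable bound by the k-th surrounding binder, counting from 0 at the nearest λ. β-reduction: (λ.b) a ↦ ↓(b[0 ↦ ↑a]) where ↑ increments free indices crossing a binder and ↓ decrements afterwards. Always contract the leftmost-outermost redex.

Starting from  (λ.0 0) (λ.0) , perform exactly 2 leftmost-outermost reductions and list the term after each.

  start: (λ.0 0) (λ.0)
  [1] (λ.0) (λ.0)
  [2] λ.0

Answer: after 2 steps: λ.0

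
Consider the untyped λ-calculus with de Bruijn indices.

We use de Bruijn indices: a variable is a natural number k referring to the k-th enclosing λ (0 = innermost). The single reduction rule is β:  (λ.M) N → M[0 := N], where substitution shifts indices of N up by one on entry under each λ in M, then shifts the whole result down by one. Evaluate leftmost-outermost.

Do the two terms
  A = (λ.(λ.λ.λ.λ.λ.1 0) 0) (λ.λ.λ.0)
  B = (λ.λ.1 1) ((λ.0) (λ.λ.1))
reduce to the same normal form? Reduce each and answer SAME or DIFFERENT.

Answer: DIFFERENT — A ⇓ λ.λ.λ.λ.1 0, B ⇓ λ.λ.λ.λ.1

Reduction:
Term A:
  start: (λ.(λ.λ.λ.λ.λ.1 0) 0) (λ.λ.λ.0)
  →1  (λ.λ.λ.λ.λ.1 0) (λ.λ.λ.0)
  →2  λ.λ.λ.λ.1 0

Term B:
  start: (λ.λ.1 1) ((λ.0) (λ.λ.1))
  →1  λ.(λ.0) (λ.λ.1) ((λ.0) (λ.λ.1))
  →2  λ.(λ.λ.1) ((λ.0) (λ.λ.1))
  →3  λ.λ.(λ.0) (λ.λ.1)
  →4  λ.λ.λ.λ.1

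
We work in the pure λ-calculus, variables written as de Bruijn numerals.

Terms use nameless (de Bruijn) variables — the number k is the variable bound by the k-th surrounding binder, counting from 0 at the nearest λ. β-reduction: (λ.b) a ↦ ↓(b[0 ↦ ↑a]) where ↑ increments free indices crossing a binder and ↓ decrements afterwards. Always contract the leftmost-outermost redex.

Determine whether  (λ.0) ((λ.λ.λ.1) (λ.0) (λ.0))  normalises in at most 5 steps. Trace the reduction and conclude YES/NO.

  start: (λ.0) ((λ.λ.λ.1) (λ.0) (λ.0))
  [1] (λ.λ.λ.1) (λ.0) (λ.0)
  [2] (λ.λ.1) (λ.0)
  [3] λ.λ.0

Answer: YES — reaches normal form λ.λ.0 in 3 ≤ 5 steps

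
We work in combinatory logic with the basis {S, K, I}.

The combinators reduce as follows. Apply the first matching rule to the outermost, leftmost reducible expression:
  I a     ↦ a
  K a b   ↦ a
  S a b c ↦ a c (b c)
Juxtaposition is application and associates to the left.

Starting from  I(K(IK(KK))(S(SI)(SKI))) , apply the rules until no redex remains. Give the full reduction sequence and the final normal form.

  start: I(K(IK(KK))(S(SI)(SKI)))
  step 1: K(IK(KK))(S(SI)(SKI))
  step 2: IK(KK)
  step 3: K(KK)

Answer: normal form = K(KK)  (in 3 steps)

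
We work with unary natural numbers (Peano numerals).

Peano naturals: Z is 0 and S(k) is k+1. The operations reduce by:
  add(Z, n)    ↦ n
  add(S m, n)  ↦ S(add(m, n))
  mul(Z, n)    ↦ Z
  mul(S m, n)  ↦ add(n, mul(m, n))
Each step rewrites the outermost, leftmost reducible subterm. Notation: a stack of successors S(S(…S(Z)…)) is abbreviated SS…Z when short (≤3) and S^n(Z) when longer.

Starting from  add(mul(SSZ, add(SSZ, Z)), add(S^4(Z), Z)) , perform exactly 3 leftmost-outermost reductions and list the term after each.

  start: add(mul(SSZ, add(SSZ, Z)), add(S^4(Z), Z))
  →1  add(add(add(SSZ, Z), mul(SZ, add(SSZ, Z))), add(S^4(Z), Z))
  →2  add(add(S(add(SZ, Z)), mul(SZ, add(SSZ, Z))), add(S^4(Z), Z))
  →3  add(S(add(add(SZ, Z), mul(SZ, add(SSZ, Z)))), add(S^4(Z), Z))

Answer: after 3 steps: add(S(add(add(SZ, Z), mul(SZ, add(SSZ, Z)))), add(S^4(Z), Z))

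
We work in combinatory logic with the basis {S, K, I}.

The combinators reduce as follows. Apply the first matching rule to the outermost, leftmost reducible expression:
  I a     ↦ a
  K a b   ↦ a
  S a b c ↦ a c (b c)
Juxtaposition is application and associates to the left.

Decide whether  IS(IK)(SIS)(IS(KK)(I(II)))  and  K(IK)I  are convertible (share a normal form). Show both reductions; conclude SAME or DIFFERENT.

Answer: DIFFERENT — A ⇓ S(KK)I, B ⇓ K

Working:
Term A:
  start: IS(IK)(SIS)(IS(KK)(I(II)))
  step 1: S(IK)(SIS)(IS(KK)(I(II)))
  step 2: IK(IS(KK)(I(II)))(SIS(IS(KK)(I(II))))
  step 3: K(IS(KK)(I(II)))(SIS(IS(KK)(I(II))))
  step 4: IS(KK)(I(II))
  step 5: S(KK)(I(II))
  step 6: S(KK)(II)
  step 7: S(KK)I

Term B:
  start: K(IK)I
  step 1: IK
  step 2: K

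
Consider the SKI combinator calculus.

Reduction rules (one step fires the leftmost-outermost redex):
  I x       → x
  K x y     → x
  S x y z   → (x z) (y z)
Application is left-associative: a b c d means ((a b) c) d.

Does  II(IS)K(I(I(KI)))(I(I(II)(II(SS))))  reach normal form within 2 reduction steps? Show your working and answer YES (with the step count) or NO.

  start: II(IS)K(I(I(KI)))(I(I(II)(II(SS))))
  [1] I(IS)K(I(I(KI)))(I(I(II)(II(SS))))
  [2] ISK(I(I(KI)))(I(I(II)(II(SS))))

Answer: NO — after 2 steps the term is ISK(I(I(KI)))(I(I(II)(II(SS)))), not yet normal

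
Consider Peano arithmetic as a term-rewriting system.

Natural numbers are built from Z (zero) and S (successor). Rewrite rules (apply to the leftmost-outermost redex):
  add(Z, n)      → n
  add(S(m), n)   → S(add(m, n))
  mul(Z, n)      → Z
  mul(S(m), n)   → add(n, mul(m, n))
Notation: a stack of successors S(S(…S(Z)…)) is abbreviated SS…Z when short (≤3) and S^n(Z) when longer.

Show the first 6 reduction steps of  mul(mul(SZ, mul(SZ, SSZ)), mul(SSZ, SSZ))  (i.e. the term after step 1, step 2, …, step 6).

Answer: after 6 steps: add(add(SSZ, mul(SZ, SSZ)), mul(add(add(SZ, mul(Z, SSZ)), mul(Z, mul(SZ, SSZ))), mul(SSZ, SSZ)))

Derivation:
  start: mul(mul(SZ, mul(SZ, SSZ)), mul(SSZ, SSZ))
  →1  mul(add(mul(SZ, SSZ), mul(Z, mul(SZ, SSZ))), mul(SSZ, SSZ))
  →2  mul(add(add(SSZ, mul(Z, SSZ)), mul(Z, mul(SZ, SSZ))), mul(SSZ, SSZ))
  →3  mul(add(S(add(SZ, mul(Z, SSZ))), mul(Z, mul(SZ, SSZ))), mul(SSZ, SSZ))
  →4  mul(S(add(add(SZ, mul(Z, SSZ)), mul(Z, mul(SZ, SSZ)))), mul(SSZ, SSZ))
  →5  add(mul(SSZ, SSZ), mul(add(add(SZ, mul(Z, SSZ)), mul(Z, mul(SZ, SSZ))), mul(SSZ, SSZ)))
  →6  add(add(SSZ, mul(SZ, SSZ)), mul(add(add(SZ, mul(Z, SSZ)), mul(Z, mul(SZ, SSZ))), mul(SSZ, SSZ)))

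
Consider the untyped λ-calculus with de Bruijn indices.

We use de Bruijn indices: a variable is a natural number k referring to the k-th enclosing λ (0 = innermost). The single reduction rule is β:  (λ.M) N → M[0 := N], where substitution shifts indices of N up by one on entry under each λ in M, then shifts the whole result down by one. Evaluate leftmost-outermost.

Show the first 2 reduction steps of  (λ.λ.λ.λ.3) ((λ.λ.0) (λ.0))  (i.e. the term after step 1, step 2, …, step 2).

  start: (λ.λ.λ.λ.3) ((λ.λ.0) (λ.0))
  step 1: λ.λ.λ.(λ.λ.0) (λ.0)
  step 2: λ.λ.λ.λ.0

Answer: after 2 steps: λ.λ.λ.λ.0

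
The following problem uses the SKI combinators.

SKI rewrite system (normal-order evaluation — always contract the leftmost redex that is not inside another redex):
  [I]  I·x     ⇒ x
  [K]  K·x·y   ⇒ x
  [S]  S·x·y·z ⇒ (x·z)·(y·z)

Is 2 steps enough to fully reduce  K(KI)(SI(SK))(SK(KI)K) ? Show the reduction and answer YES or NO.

Answer: YES — reaches normal form I in 2 ≤ 2 steps

Working:
  start: K(KI)(SI(SK))(SK(KI)K)
  →1  KI(SK(KI)K)
  →2  I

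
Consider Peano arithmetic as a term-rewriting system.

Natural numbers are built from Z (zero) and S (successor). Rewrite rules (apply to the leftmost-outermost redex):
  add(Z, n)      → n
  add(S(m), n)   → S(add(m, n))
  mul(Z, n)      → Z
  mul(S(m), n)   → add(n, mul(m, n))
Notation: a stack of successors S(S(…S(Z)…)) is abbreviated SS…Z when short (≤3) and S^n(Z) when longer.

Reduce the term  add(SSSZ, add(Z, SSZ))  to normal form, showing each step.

  start: add(SSSZ, add(Z, SSZ))
  [1] S(add(SSZ, add(Z, SSZ)))
  [2] S(S(add(SZ, add(Z, SSZ))))
  [3] S(S(S(add(Z, add(Z, SSZ)))))
  [4] S(S(S(add(Z, SSZ))))
  [5] S^5(Z)

Answer: normal form = S^5(Z)  (in 5 steps)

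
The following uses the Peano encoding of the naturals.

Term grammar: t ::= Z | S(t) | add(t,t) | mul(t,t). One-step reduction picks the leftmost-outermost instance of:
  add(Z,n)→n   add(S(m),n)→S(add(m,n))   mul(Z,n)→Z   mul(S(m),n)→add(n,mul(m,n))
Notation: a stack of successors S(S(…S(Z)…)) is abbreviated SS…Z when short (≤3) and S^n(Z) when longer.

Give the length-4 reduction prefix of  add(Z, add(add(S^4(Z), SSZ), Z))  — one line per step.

Answer: after 4 steps: S(add(S(add(SSZ, SSZ)), Z))

Derivation:
  start: add(Z, add(add(S^4(Z), SSZ), Z))
  step 1: add(add(S^4(Z), SSZ), Z)
  step 2: add(S(add(SSSZ, SSZ)), Z)
  step 3: S(add(add(SSSZ, SSZ), Z))
  step 4: S(add(S(add(SSZ, SSZ)), Z))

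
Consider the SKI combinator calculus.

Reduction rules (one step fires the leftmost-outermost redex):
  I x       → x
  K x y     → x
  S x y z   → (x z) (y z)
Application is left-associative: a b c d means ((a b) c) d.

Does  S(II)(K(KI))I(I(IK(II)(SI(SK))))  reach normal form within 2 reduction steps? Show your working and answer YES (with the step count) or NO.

  start: S(II)(K(KI))I(I(IK(II)(SI(SK))))
  →1  III(K(KI)I)(I(IK(II)(SI(SK))))
  →2  II(K(KI)I)(I(IK(II)(SI(SK))))

Answer: NO — after 2 steps the term is II(K(KI)I)(I(IK(II)(SI(SK)))), not yet normal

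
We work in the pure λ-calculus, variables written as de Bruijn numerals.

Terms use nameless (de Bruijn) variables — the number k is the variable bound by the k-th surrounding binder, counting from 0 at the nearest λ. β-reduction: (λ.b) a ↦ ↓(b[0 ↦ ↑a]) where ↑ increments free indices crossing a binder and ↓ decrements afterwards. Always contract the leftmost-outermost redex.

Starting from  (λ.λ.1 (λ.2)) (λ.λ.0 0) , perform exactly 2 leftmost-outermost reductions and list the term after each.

Answer: after 2 steps: λ.λ.0 0

Reduction:
  start: (λ.λ.1 (λ.2)) (λ.λ.0 0)
  →1  λ.(λ.λ.0 0) (λ.λ.λ.0 0)
  →2  λ.λ.0 0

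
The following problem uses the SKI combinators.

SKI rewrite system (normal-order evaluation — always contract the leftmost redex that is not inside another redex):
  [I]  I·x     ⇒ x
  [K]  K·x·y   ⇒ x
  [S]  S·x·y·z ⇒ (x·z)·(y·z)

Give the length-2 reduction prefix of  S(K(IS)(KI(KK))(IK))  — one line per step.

  start: S(K(IS)(KI(KK))(IK))
  [1] S(IS(IK))
  [2] S(S(IK))

Answer: after 2 steps: S(S(IK))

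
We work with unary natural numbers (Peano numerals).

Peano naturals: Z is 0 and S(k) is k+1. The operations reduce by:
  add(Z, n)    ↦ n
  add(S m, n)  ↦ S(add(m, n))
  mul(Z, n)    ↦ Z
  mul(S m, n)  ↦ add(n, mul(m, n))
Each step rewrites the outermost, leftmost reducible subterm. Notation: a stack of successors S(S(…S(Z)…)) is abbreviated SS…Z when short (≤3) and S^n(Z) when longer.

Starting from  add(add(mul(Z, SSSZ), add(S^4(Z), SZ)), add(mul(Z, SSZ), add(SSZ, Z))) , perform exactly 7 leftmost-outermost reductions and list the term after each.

  start: add(add(mul(Z, SSSZ), add(S^4(Z), SZ)), add(mul(Z, SSZ), add(SSZ, Z)))
  step 1: add(add(Z, add(S^4(Z), SZ)), add(mul(Z, SSZ), add(SSZ, Z)))
  step 2: add(add(S^4(Z), SZ), add(mul(Z, SSZ), add(SSZ, Z)))
  step 3: add(S(add(SSSZ, SZ)), add(mul(Z, SSZ), add(SSZ, Z)))
  step 4: S(add(add(SSSZ, SZ), add(mul(Z, SSZ), add(SSZ, Z))))
  step 5: S(add(S(add(SSZ, SZ)), add(mul(Z, SSZ), add(SSZ, Z))))
  step 6: S(S(add(add(SSZ, SZ), add(mul(Z, SSZ), add(SSZ, Z)))))
  step 7: S(S(add(S(add(SZ, SZ)), add(mul(Z, SSZ), add(SSZ, Z)))))

Answer: after 7 steps: S(S(add(S(add(SZ, SZ)), add(mul(Z, SSZ), add(SSZ, Z)))))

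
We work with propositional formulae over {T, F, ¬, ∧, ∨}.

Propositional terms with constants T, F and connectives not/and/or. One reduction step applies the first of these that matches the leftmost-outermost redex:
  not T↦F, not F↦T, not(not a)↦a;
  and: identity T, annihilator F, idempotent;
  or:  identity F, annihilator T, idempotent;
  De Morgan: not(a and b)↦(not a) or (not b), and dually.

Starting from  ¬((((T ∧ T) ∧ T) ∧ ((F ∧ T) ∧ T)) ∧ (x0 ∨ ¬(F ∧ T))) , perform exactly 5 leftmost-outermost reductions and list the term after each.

Answer: after 5 steps: ((¬T ∨ ¬T) ∨ ¬((F ∧ T) ∧ T)) ∨ ¬(x0 ∨ ¬(F ∧ T))

Reduction:
  start: ¬((((T ∧ T) ∧ T) ∧ ((F ∧ T) ∧ T)) ∧ (x0 ∨ ¬(F ∧ T)))
  →1  ¬(((T ∧ T) ∧ T) ∧ ((F ∧ T) ∧ T)) ∨ ¬(x0 ∨ ¬(F ∧ T))
  →2  (¬((T ∧ T) ∧ T) ∨ ¬((F ∧ T) ∧ T)) ∨ ¬(x0 ∨ ¬(F ∧ T))
  →3  ((¬(T ∧ T) ∨ ¬T) ∨ ¬((F ∧ T) ∧ T)) ∨ ¬(x0 ∨ ¬(F ∧ T))
  →4  (((¬T ∨ ¬T) ∨ ¬T) ∨ ¬((F ∧ T) ∧ T)) ∨ ¬(x0 ∨ ¬(F ∧ T))
  →5  ((¬T ∨ ¬T) ∨ ¬((F ∧ T) ∧ T)) ∨ ¬(x0 ∨ ¬(F ∧ T))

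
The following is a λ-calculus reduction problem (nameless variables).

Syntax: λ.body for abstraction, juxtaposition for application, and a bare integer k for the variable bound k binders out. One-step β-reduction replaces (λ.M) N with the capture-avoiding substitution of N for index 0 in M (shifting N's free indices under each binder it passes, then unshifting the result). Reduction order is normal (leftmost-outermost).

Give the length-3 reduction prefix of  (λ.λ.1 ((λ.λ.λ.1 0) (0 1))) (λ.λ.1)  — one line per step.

Answer: after 3 steps: λ.λ.λ.λ.1 0

Derivation:
  start: (λ.λ.1 ((λ.λ.λ.1 0) (0 1))) (λ.λ.1)
  [1] λ.(λ.λ.1) ((λ.λ.λ.1 0) (0 (λ.λ.1)))
  [2] λ.λ.(λ.λ.λ.1 0) (1 (λ.λ.1))
  [3] λ.λ.λ.λ.1 0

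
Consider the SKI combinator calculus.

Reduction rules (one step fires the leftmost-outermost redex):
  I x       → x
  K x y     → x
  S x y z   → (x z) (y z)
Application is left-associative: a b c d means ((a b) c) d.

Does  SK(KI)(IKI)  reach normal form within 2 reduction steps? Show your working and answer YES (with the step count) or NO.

  start: SK(KI)(IKI)
  [1] K(IKI)(KI(IKI))
  [2] IKI

Answer: NO — after 2 steps the term is IKI, not yet normal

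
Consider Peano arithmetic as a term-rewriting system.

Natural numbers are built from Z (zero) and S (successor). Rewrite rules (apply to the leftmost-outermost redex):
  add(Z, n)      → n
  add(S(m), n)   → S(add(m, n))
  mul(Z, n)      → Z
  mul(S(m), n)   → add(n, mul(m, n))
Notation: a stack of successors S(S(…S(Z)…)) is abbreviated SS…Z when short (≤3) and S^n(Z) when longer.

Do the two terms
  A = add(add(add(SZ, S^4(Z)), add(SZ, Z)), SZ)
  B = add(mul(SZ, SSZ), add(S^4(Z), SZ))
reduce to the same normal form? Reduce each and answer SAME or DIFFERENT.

Answer: SAME — A ⇓ S^7(Z), B ⇓ S^7(Z)

Derivation:
Term A:
  start: add(add(add(SZ, S^4(Z)), add(SZ, Z)), SZ)
  [1] add(add(S(add(Z, S^4(Z))), add(SZ, Z)), SZ)
  [2] add(S(add(add(Z, S^4(Z)), add(SZ, Z))), SZ)
  [3] S(add(add(add(Z, S^4(Z)), add(SZ, Z)), SZ))
  [4] S(add(add(S^4(Z), add(SZ, Z)), SZ))
  [5] S(add(S(add(SSSZ, add(SZ, Z))), SZ))
  [6] S(S(add(add(SSSZ, add(SZ, Z)), SZ)))
  [7] S(S(add(S(add(SSZ, add(SZ, Z))), SZ)))
  [8] S(S(S(add(add(SSZ, add(SZ, Z)), SZ))))
  [9] S(S(S(add(S(add(SZ, add(SZ, Z))), SZ))))
  [10] S(S(S(S(add(add(SZ, add(SZ, Z)), SZ)))))
  [11] S(S(S(S(add(S(add(Z, add(SZ, Z))), SZ)))))
  [12] S(S(S(S(S(add(add(Z, add(SZ, Z)), SZ))))))
  [13] S(S(S(S(S(add(add(SZ, Z), SZ))))))
  [14] S(S(S(S(S(add(S(add(Z, Z)), SZ))))))
  [15] S(S(S(S(S(S(add(add(Z, Z), SZ)))))))
  [16] S(S(S(S(S(S(add(Z, SZ)))))))
  [17] S^7(Z)

Term B:
  start: add(mul(SZ, SSZ), add(S^4(Z), SZ))
  [1] add(add(SSZ, mul(Z, SSZ)), add(S^4(Z), SZ))
  [2] add(S(add(SZ, mul(Z, SSZ))), add(S^4(Z), SZ))
  [3] S(add(add(SZ, mul(Z, SSZ)), add(S^4(Z), SZ)))
  [4] S(add(S(add(Z, mul(Z, SSZ))), add(S^4(Z), SZ)))
  [5] S(S(add(add(Z, mul(Z, SSZ)), add(S^4(Z), SZ))))
  [6] S(S(add(mul(Z, SSZ), add(S^4(Z), SZ))))
  [7] S(S(add(Z, add(S^4(Z), SZ))))
  [8] S(S(add(S^4(Z), SZ)))
  [9] S(S(S(add(SSSZ, SZ))))
  [10] S(S(S(S(add(SSZ, SZ)))))
  [11] S(S(S(S(S(add(SZ, SZ))))))
  [12] S(S(S(S(S(S(add(Z, SZ)))))))
  [13] S^7(Z)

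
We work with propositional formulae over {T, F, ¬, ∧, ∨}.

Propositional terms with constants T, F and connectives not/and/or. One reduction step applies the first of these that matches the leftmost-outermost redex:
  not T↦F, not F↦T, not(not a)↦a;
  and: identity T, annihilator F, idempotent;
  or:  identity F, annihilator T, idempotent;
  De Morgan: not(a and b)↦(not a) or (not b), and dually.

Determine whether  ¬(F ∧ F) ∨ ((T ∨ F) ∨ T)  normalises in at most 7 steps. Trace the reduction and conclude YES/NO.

  start: ¬(F ∧ F) ∨ ((T ∨ F) ∨ T)
  step 1: (¬F ∨ ¬F) ∨ ((T ∨ F) ∨ T)
  step 2: ¬F ∨ ((T ∨ F) ∨ T)
  step 3: T ∨ ((T ∨ F) ∨ T)
  step 4: T

Answer: YES — reaches normal form T in 4 ≤ 7 steps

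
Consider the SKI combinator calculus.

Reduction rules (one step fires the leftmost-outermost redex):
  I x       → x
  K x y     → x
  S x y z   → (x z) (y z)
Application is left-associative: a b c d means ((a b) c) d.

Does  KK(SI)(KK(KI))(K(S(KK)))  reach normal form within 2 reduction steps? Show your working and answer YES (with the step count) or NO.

Answer: NO — after 2 steps the term is KK(KI), not yet normal

Reduction:
  start: KK(SI)(KK(KI))(K(S(KK)))
  [1] K(KK(KI))(K(S(KK)))
  [2] KK(KI)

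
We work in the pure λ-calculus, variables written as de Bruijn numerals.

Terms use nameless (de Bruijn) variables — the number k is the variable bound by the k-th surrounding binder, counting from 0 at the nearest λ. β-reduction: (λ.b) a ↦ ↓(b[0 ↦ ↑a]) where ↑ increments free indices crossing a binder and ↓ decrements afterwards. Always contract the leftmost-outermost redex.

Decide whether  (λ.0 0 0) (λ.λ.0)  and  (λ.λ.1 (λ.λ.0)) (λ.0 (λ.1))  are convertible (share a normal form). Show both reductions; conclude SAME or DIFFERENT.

Answer: SAME — A ⇓ λ.λ.0, B ⇓ λ.λ.0

Reduction:
Term A:
  start: (λ.0 0 0) (λ.λ.0)
  [1] (λ.λ.0) (λ.λ.0) (λ.λ.0)
  [2] (λ.0) (λ.λ.0)
  [3] λ.λ.0

Term B:
  start: (λ.λ.1 (λ.λ.0)) (λ.0 (λ.1))
  [1] λ.(λ.0 (λ.1)) (λ.λ.0)
  [2] λ.(λ.λ.0) (λ.λ.λ.0)
  [3] λ.λ.0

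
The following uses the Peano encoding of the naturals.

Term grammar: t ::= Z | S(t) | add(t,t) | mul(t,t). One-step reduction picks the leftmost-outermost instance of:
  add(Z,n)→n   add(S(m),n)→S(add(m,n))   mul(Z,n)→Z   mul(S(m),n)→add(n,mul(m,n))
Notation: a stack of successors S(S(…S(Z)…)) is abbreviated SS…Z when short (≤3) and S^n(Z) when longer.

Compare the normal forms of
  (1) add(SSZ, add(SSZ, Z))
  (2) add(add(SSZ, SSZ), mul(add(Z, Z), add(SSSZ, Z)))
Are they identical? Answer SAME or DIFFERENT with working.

Answer: SAME — A ⇓ S^4(Z), B ⇓ S^4(Z)

Reduction:
Term A:
  start: add(SSZ, add(SSZ, Z))
  [1] S(add(SZ, add(SSZ, Z)))
  [2] S(S(add(Z, add(SSZ, Z))))
  [3] S(S(add(SSZ, Z)))
  [4] S(S(S(add(SZ, Z))))
  [5] S(S(S(S(add(Z, Z)))))
  [6] S^4(Z)

Term B:
  start: add(add(SSZ, SSZ), mul(add(Z, Z), add(SSSZ, Z)))
  [1] add(S(add(SZ, SSZ)), mul(add(Z, Z), add(SSSZ, Z)))
  [2] S(add(add(SZ, SSZ), mul(add(Z, Z), add(SSSZ, Z))))
  [3] S(add(S(add(Z, SSZ)), mul(add(Z, Z), add(SSSZ, Z))))
  [4] S(S(add(add(Z, SSZ), mul(add(Z, Z), add(SSSZ, Z)))))
  [5] S(S(add(SSZ, mul(add(Z, Z), add(SSSZ, Z)))))
  [6] S(S(S(add(SZ, mul(add(Z, Z), add(SSSZ, Z))))))
  [7] S(S(S(S(add(Z, mul(add(Z, Z), add(SSSZ, Z)))))))
  [8] S(S(S(S(mul(add(Z, Z), add(SSSZ, Z))))))
  [9] S(S(S(S(mul(Z, add(SSSZ, Z))))))
  [10] S^4(Z)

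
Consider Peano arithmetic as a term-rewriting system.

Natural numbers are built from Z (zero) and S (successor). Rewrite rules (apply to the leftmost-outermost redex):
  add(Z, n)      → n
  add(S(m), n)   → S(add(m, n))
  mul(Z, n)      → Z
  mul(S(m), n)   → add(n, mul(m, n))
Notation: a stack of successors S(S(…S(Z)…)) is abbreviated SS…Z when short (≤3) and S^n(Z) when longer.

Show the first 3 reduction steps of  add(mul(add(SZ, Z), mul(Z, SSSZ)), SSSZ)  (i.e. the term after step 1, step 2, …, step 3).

  start: add(mul(add(SZ, Z), mul(Z, SSSZ)), SSSZ)
  [1] add(mul(S(add(Z, Z)), mul(Z, SSSZ)), SSSZ)
  [2] add(add(mul(Z, SSSZ), mul(add(Z, Z), mul(Z, SSSZ))), SSSZ)
  [3] add(add(Z, mul(add(Z, Z), mul(Z, SSSZ))), SSSZ)

Answer: after 3 steps: add(add(Z, mul(add(Z, Z), mul(Z, SSSZ))), SSSZ)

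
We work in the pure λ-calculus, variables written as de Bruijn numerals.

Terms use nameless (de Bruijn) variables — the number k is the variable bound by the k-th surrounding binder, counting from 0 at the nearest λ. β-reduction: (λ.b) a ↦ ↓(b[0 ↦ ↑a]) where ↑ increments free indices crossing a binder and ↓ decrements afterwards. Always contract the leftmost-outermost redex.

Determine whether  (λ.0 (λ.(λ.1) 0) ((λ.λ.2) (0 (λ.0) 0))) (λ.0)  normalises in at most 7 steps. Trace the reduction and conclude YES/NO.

Answer: YES — reaches normal form λ.λ.0 in 5 ≤ 7 steps

Derivation:
  start: (λ.0 (λ.(λ.1) 0) ((λ.λ.2) (0 (λ.0) 0))) (λ.0)
  [1] (λ.0) (λ.(λ.1) 0) ((λ.λ.λ.0) ((λ.0) (λ.0) (λ.0)))
  [2] (λ.(λ.1) 0) ((λ.λ.λ.0) ((λ.0) (λ.0) (λ.0)))
  [3] (λ.(λ.λ.λ.0) ((λ.0) (λ.0) (λ.0))) ((λ.λ.λ.0) ((λ.0) (λ.0) (λ.0)))
  [4] (λ.λ.λ.0) ((λ.0) (λ.0) (λ.0))
  [5] λ.λ.0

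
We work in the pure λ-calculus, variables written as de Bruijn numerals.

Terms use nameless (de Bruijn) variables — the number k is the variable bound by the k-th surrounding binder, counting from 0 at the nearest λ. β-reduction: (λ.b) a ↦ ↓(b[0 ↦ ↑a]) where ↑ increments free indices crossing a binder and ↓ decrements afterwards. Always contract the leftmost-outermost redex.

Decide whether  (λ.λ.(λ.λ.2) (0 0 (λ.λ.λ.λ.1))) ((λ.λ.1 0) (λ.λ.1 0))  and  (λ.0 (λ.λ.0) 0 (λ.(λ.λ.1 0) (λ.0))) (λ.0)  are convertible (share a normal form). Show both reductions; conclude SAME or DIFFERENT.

Term A:
  start: (λ.λ.(λ.λ.2) (0 0 (λ.λ.λ.λ.1))) ((λ.λ.1 0) (λ.λ.1 0))
  →1  λ.(λ.λ.2) (0 0 (λ.λ.λ.λ.1))
  →2  λ.λ.1

Term B:
  start: (λ.0 (λ.λ.0) 0 (λ.(λ.λ.1 0) (λ.0))) (λ.0)
  →1  (λ.0) (λ.λ.0) (λ.0) (λ.(λ.λ.1 0) (λ.0))
  →2  (λ.λ.0) (λ.0) (λ.(λ.λ.1 0) (λ.0))
  →3  (λ.0) (λ.(λ.λ.1 0) (λ.0))
  →4  λ.(λ.λ.1 0) (λ.0)
  →5  λ.λ.(λ.0) 0
  →6  λ.λ.0

Answer: DIFFERENT — A ⇓ λ.λ.1, B ⇓ λ.λ.0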